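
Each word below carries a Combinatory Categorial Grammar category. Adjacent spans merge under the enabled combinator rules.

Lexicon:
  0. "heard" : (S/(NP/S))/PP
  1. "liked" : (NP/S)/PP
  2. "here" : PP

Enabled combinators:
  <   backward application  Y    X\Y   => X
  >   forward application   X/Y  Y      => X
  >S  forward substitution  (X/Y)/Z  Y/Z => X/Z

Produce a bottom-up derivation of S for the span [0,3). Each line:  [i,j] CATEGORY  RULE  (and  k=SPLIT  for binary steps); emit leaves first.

[0,1] (S/(NP/S))/PP  lex  "heard"
[1,2] (NP/S)/PP  lex  "liked"
[0,2] S/PP  >S  k=1
[2,3] PP  lex  "here"
[0,3] S  >  k=2

[0,3] S   >
  [0,2] S/PP   >S
    [0,1] "heard" : (S/(NP/S))/PP
    [1,2] "liked" : (NP/S)/PP
  [2,3] "here" : PP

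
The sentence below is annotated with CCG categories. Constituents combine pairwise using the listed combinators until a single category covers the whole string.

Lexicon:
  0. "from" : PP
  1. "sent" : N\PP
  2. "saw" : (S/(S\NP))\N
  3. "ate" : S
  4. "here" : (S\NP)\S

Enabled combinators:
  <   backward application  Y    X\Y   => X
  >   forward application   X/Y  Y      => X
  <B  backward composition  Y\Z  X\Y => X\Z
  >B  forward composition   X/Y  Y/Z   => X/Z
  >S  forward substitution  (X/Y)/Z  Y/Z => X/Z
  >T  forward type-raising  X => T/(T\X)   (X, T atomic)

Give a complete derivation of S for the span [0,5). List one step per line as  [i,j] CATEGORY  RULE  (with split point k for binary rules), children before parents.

[0,5] S   >
  [0,3] S/(S\NP)   <
    [0,2] N   <
      [0,1] "from" : PP
      [1,2] "sent" : N\PP
    [2,3] "saw" : (S/(S\NP))\N
  [3,5] S\NP   <
    [3,4] "ate" : S
    [4,5] "here" : (S\NP)\S

[0,1] PP  lex  "from"
[1,2] N\PP  lex  "sent"
[0,2] N  <  k=1
[2,3] (S/(S\NP))\N  lex  "saw"
[0,3] S/(S\NP)  <  k=2
[3,4] S  lex  "ate"
[4,5] (S\NP)\S  lex  "here"
[3,5] S\NP  <  k=4
[0,5] S  >  k=3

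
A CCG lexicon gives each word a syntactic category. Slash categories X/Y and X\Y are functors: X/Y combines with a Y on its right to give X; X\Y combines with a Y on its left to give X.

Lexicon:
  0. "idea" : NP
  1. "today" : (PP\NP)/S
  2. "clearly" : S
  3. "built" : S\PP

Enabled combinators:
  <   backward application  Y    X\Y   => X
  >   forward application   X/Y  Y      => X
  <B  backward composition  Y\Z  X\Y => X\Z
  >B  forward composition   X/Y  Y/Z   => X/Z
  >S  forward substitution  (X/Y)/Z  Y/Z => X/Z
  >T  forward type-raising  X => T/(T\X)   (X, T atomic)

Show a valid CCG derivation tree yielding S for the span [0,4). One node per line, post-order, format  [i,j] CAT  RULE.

[0,4] S   <
  [0,3] PP   >
    [0,1] PP/(PP\NP)   >T
      [0,1] "idea" : NP
    [1,3] PP\NP   >
      [1,2] "today" : (PP\NP)/S
      [2,3] "clearly" : S
  [3,4] "built" : S\PP

[0,1] NP  lex  "idea"
[0,1] PP/(PP\NP)  >T
[1,2] (PP\NP)/S  lex  "today"
[2,3] S  lex  "clearly"
[1,3] PP\NP  >  k=2
[0,3] PP  >  k=1
[3,4] S\PP  lex  "built"
[0,4] S  <  k=3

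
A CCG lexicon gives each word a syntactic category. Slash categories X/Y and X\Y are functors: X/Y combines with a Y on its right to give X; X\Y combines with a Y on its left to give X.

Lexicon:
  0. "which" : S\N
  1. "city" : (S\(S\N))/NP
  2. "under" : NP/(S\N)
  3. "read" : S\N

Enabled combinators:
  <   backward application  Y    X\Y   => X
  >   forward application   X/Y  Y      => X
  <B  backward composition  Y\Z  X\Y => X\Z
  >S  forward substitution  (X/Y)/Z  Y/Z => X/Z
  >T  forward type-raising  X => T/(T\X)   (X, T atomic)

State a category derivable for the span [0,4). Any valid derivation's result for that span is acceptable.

[0,4] S   <
  [0,1] "which" : S\N
  [1,4] S\(S\N)   >
    [1,2] "city" : (S\(S\N))/NP
    [2,4] NP   >
      [2,3] "under" : NP/(S\N)
      [3,4] "read" : S\N

S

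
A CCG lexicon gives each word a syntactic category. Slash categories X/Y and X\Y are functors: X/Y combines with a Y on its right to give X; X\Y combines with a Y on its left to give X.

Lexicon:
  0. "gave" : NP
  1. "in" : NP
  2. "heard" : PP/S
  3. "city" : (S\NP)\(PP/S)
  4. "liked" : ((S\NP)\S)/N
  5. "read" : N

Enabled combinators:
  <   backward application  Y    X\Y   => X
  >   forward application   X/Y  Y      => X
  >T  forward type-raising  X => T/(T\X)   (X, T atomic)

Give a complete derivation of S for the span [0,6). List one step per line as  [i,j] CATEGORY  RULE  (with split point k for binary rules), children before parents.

[0,1] NP  lex  "gave"
[0,1] S/(S\NP)  >T
[1,2] NP  lex  "in"
[2,3] PP/S  lex  "heard"
[3,4] (S\NP)\(PP/S)  lex  "city"
[2,4] S\NP  <  k=3
[1,4] S  <  k=2
[4,5] ((S\NP)\S)/N  lex  "liked"
[5,6] N  lex  "read"
[4,6] (S\NP)\S  >  k=5
[1,6] S\NP  <  k=4
[0,6] S  >  k=1

[0,6] S   >
  [0,1] S/(S\NP)   >T
    [0,1] "gave" : NP
  [1,6] S\NP   <
    [1,4] S   <
      [1,2] "in" : NP
      [2,4] S\NP   <
        [2,3] "heard" : PP/S
        [3,4] "city" : (S\NP)\(PP/S)
    [4,6] (S\NP)\S   >
      [4,5] "liked" : ((S\NP)\S)/N
      [5,6] "read" : N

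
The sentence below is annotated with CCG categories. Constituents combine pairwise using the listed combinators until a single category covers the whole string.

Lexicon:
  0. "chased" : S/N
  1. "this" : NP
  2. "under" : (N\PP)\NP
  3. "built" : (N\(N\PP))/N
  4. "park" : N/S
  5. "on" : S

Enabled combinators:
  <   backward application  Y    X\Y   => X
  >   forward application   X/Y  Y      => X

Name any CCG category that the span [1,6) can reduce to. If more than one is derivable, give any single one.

[0,6] S   >
  [0,1] "chased" : S/N
  [1,6] N   <
    [1,3] N\PP   <
      [1,2] "this" : NP
      [2,3] "under" : (N\PP)\NP
    [3,6] N\(N\PP)   >
      [3,4] "built" : (N\(N\PP))/N
      [4,6] N   >
        [4,5] "park" : N/S
        [5,6] "on" : S

N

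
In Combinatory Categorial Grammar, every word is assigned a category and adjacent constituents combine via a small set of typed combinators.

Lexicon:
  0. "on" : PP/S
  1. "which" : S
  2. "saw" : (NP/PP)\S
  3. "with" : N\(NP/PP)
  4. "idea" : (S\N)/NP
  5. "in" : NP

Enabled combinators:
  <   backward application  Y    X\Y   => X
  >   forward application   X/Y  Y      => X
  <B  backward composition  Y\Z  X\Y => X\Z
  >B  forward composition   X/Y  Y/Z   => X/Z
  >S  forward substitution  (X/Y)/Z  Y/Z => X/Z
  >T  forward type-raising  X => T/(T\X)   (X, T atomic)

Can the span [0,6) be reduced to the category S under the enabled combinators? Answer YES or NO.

PP/S S (NP/PP)\S N\(NP/PP) (S\N)/NP NP
CKY chart[0,6] = {N/(N\PP), NP/(NP\PP), PP, PP/(NP\NP), PP/(PP\PP), PP/(S\S), S/(S\PP)}; S ∉ chart

NO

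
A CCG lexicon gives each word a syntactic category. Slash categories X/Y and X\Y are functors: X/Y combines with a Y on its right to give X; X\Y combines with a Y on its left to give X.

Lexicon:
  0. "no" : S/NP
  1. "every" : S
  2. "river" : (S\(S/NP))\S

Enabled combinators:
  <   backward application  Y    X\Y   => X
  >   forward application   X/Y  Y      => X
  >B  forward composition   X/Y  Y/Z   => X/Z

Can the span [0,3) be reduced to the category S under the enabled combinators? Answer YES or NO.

YES

[0,3] S   <
  [0,1] "no" : S/NP
  [1,3] S\(S/NP)   <
    [1,2] "every" : S
    [2,3] "river" : (S\(S/NP))\S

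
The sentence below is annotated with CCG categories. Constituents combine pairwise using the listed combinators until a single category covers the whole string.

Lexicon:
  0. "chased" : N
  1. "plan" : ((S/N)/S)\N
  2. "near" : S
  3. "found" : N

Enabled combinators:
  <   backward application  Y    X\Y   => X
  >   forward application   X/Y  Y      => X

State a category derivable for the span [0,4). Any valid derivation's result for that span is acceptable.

S

[0,4] S   >
  [0,3] S/N   >
    [0,2] (S/N)/S   <
      [0,1] "chased" : N
      [1,2] "plan" : ((S/N)/S)\N
    [2,3] "near" : S
  [3,4] "found" : N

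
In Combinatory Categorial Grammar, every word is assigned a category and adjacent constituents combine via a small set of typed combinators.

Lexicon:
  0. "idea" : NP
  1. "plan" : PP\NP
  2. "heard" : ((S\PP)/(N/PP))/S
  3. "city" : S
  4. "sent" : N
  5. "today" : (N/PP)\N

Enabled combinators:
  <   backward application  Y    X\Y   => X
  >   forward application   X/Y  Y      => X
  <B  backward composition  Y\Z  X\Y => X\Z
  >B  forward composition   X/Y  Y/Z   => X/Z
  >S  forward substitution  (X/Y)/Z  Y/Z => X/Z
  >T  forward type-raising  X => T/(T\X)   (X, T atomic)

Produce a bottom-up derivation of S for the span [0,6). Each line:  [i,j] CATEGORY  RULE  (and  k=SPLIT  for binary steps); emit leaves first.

[0,6] S   <
  [0,2] PP   <
    [0,1] "idea" : NP
    [1,2] "plan" : PP\NP
  [2,6] S\PP   >
    [2,4] (S\PP)/(N/PP)   >
      [2,3] "heard" : ((S\PP)/(N/PP))/S
      [3,4] "city" : S
    [4,6] N/PP   <
      [4,5] "sent" : N
      [5,6] "today" : (N/PP)\N

[0,1] NP  lex  "idea"
[1,2] PP\NP  lex  "plan"
[0,2] PP  <  k=1
[2,3] ((S\PP)/(N/PP))/S  lex  "heard"
[3,4] S  lex  "city"
[2,4] (S\PP)/(N/PP)  >  k=3
[4,5] N  lex  "sent"
[5,6] (N/PP)\N  lex  "today"
[4,6] N/PP  <  k=5
[2,6] S\PP  >  k=4
[0,6] S  <  k=2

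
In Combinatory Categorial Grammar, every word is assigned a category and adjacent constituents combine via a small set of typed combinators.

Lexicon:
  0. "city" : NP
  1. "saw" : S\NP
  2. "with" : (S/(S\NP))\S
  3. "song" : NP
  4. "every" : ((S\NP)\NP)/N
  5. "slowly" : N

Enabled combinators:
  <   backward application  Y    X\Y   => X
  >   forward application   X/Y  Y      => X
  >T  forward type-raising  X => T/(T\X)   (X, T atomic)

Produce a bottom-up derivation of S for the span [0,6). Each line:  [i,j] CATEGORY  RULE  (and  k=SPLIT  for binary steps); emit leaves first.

[0,1] NP  lex  "city"
[0,1] S/(S\NP)  >T
[1,2] S\NP  lex  "saw"
[0,2] S  >  k=1
[2,3] (S/(S\NP))\S  lex  "with"
[0,3] S/(S\NP)  <  k=2
[3,4] NP  lex  "song"
[4,5] ((S\NP)\NP)/N  lex  "every"
[5,6] N  lex  "slowly"
[4,6] (S\NP)\NP  >  k=5
[3,6] S\NP  <  k=4
[0,6] S  >  k=3

[0,6] S   >
  [0,3] S/(S\NP)   <
    [0,2] S   >
      [0,1] S/(S\NP)   >T
        [0,1] "city" : NP
      [1,2] "saw" : S\NP
    [2,3] "with" : (S/(S\NP))\S
  [3,6] S\NP   <
    [3,4] "song" : NP
    [4,6] (S\NP)\NP   >
      [4,5] "every" : ((S\NP)\NP)/N
      [5,6] "slowly" : N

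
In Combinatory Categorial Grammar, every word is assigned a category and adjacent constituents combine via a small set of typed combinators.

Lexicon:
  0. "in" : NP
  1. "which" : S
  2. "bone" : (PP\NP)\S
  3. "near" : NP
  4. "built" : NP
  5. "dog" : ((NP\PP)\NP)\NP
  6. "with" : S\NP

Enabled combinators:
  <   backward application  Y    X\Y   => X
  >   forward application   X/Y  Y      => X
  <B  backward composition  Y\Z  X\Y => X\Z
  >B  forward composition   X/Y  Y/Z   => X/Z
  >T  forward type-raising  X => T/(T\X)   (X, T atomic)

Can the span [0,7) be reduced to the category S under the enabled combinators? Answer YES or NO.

YES

[0,7] S   <
  [0,6] NP   <
    [0,3] PP   <
      [0,1] "in" : NP
      [1,3] PP\NP   <
        [1,2] "which" : S
        [2,3] "bone" : (PP\NP)\S
    [3,6] NP\PP   <
      [3,4] "near" : NP
      [4,6] (NP\PP)\NP   <
        [4,5] "built" : NP
        [5,6] "dog" : ((NP\PP)\NP)\NP
  [6,7] "with" : S\NP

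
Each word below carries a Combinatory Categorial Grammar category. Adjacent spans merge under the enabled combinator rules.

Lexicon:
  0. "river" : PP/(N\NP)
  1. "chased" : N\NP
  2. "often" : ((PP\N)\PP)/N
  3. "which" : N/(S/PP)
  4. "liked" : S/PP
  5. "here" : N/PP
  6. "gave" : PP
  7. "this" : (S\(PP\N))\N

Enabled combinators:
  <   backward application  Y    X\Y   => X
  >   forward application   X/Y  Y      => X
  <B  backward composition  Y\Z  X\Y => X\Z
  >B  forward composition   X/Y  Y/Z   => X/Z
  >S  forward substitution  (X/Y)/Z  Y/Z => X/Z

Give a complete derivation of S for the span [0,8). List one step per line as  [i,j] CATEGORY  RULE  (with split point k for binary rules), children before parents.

[0,8] S   <
  [0,5] PP\N   <
    [0,2] PP   >
      [0,1] "river" : PP/(N\NP)
      [1,2] "chased" : N\NP
    [2,5] (PP\N)\PP   >
      [2,3] "often" : ((PP\N)\PP)/N
      [3,5] N   >
        [3,4] "which" : N/(S/PP)
        [4,5] "liked" : S/PP
  [5,8] S\(PP\N)   <
    [5,7] N   >
      [5,6] "here" : N/PP
      [6,7] "gave" : PP
    [7,8] "this" : (S\(PP\N))\N

[0,1] PP/(N\NP)  lex  "river"
[1,2] N\NP  lex  "chased"
[0,2] PP  >  k=1
[2,3] ((PP\N)\PP)/N  lex  "often"
[3,4] N/(S/PP)  lex  "which"
[4,5] S/PP  lex  "liked"
[3,5] N  >  k=4
[2,5] (PP\N)\PP  >  k=3
[0,5] PP\N  <  k=2
[5,6] N/PP  lex  "here"
[6,7] PP  lex  "gave"
[5,7] N  >  k=6
[7,8] (S\(PP\N))\N  lex  "this"
[5,8] S\(PP\N)  <  k=7
[0,8] S  <  k=5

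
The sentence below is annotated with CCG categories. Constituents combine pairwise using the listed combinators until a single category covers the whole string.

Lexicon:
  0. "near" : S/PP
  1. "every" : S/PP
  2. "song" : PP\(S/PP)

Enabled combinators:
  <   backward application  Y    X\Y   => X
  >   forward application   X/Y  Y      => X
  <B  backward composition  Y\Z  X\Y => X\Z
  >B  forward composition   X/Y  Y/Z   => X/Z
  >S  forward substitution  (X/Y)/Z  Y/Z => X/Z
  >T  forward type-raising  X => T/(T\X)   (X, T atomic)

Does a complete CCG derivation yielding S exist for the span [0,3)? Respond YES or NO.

YES

[0,3] S   >
  [0,1] "near" : S/PP
  [1,3] PP   <
    [1,2] "every" : S/PP
    [2,3] "song" : PP\(S/PP)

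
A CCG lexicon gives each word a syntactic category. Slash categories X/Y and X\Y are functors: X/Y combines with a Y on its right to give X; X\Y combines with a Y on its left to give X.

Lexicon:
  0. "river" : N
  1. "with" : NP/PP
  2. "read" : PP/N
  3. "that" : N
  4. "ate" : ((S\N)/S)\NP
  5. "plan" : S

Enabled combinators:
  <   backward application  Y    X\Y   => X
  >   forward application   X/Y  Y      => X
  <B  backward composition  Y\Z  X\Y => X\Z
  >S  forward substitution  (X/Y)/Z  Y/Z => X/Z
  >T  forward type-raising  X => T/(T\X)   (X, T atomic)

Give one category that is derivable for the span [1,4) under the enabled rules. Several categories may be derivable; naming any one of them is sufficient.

[0,6] S   <
  [0,1] "river" : N
  [1,6] S\N   >
    [1,5] (S\N)/S   <
      [1,4] NP   >
        [1,2] "with" : NP/PP
        [2,4] PP   >
          [2,3] "read" : PP/N
          [3,4] "that" : N
      [4,5] "ate" : ((S\N)/S)\NP
    [5,6] "plan" : S

NP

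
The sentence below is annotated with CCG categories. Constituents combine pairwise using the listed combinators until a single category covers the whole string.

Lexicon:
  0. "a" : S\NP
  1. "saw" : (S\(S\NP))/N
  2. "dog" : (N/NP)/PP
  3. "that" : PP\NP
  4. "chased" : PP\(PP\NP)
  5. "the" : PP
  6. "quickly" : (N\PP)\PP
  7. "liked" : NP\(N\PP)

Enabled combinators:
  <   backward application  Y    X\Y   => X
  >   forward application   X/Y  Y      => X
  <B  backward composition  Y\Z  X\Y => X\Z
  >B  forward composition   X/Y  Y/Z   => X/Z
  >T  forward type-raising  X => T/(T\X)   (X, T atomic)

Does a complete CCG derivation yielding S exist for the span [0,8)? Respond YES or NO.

YES

[0,8] S   <
  [0,1] "a" : S\NP
  [1,8] S\(S\NP)   >
    [1,2] "saw" : (S\(S\NP))/N
    [2,8] N   >
      [2,5] N/NP   >
        [2,3] "dog" : (N/NP)/PP
        [3,5] PP   <
          [3,4] "that" : PP\NP
          [4,5] "chased" : PP\(PP\NP)
      [5,8] NP   <
        [5,7] N\PP   <
          [5,6] "the" : PP
          [6,7] "quickly" : (N\PP)\PP
        [7,8] "liked" : NP\(N\PP)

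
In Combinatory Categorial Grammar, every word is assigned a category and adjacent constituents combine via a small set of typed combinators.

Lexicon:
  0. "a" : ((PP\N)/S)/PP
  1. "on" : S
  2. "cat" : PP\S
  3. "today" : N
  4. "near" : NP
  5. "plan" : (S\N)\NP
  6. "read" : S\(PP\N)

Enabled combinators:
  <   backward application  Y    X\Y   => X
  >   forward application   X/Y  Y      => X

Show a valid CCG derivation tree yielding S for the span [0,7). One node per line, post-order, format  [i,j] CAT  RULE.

[0,7] S   <
  [0,6] PP\N   >
    [0,3] (PP\N)/S   >
      [0,1] "a" : ((PP\N)/S)/PP
      [1,3] PP   <
        [1,2] "on" : S
        [2,3] "cat" : PP\S
    [3,6] S   <
      [3,4] "today" : N
      [4,6] S\N   <
        [4,5] "near" : NP
        [5,6] "plan" : (S\N)\NP
  [6,7] "read" : S\(PP\N)

[0,1] ((PP\N)/S)/PP  lex  "a"
[1,2] S  lex  "on"
[2,3] PP\S  lex  "cat"
[1,3] PP  <  k=2
[0,3] (PP\N)/S  >  k=1
[3,4] N  lex  "today"
[4,5] NP  lex  "near"
[5,6] (S\N)\NP  lex  "plan"
[4,6] S\N  <  k=5
[3,6] S  <  k=4
[0,6] PP\N  >  k=3
[6,7] S\(PP\N)  lex  "read"
[0,7] S  <  k=6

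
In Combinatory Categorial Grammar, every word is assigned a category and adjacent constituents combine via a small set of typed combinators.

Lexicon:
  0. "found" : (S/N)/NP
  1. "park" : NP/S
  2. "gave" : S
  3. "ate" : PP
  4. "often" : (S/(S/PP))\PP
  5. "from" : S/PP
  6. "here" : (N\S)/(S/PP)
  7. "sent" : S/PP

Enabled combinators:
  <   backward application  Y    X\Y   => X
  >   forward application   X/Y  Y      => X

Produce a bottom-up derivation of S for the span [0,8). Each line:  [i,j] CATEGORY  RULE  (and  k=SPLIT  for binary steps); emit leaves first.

[0,1] (S/N)/NP  lex  "found"
[1,2] NP/S  lex  "park"
[2,3] S  lex  "gave"
[1,3] NP  >  k=2
[0,3] S/N  >  k=1
[3,4] PP  lex  "ate"
[4,5] (S/(S/PP))\PP  lex  "often"
[3,5] S/(S/PP)  <  k=4
[5,6] S/PP  lex  "from"
[3,6] S  >  k=5
[6,7] (N\S)/(S/PP)  lex  "here"
[7,8] S/PP  lex  "sent"
[6,8] N\S  >  k=7
[3,8] N  <  k=6
[0,8] S  >  k=3

[0,8] S   >
  [0,3] S/N   >
    [0,1] "found" : (S/N)/NP
    [1,3] NP   >
      [1,2] "park" : NP/S
      [2,3] "gave" : S
  [3,8] N   <
    [3,6] S   >
      [3,5] S/(S/PP)   <
        [3,4] "ate" : PP
        [4,5] "often" : (S/(S/PP))\PP
      [5,6] "from" : S/PP
    [6,8] N\S   >
      [6,7] "here" : (N\S)/(S/PP)
      [7,8] "sent" : S/PP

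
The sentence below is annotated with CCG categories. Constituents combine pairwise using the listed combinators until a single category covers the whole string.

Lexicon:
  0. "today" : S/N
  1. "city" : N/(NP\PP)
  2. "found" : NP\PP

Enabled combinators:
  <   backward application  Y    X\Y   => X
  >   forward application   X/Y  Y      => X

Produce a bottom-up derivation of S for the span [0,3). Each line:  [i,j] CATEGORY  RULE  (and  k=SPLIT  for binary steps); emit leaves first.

[0,1] S/N  lex  "today"
[1,2] N/(NP\PP)  lex  "city"
[2,3] NP\PP  lex  "found"
[1,3] N  >  k=2
[0,3] S  >  k=1

[0,3] S   >
  [0,1] "today" : S/N
  [1,3] N   >
    [1,2] "city" : N/(NP\PP)
    [2,3] "found" : NP\PP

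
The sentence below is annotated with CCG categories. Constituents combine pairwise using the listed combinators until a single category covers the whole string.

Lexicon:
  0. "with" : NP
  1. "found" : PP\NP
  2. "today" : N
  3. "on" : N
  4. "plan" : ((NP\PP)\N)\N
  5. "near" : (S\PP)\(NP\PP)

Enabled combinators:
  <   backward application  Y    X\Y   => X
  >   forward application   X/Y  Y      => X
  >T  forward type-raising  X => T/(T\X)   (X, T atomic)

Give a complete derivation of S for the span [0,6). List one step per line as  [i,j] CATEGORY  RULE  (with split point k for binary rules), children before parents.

[0,1] NP  lex  "with"
[0,1] PP/(PP\NP)  >T
[1,2] PP\NP  lex  "found"
[0,2] PP  >  k=1
[2,3] N  lex  "today"
[3,4] N  lex  "on"
[4,5] ((NP\PP)\N)\N  lex  "plan"
[3,5] (NP\PP)\N  <  k=4
[2,5] NP\PP  <  k=3
[5,6] (S\PP)\(NP\PP)  lex  "near"
[2,6] S\PP  <  k=5
[0,6] S  <  k=2

[0,6] S   <
  [0,2] PP   >
    [0,1] PP/(PP\NP)   >T
      [0,1] "with" : NP
    [1,2] "found" : PP\NP
  [2,6] S\PP   <
    [2,5] NP\PP   <
      [2,3] "today" : N
      [3,5] (NP\PP)\N   <
        [3,4] "on" : N
        [4,5] "plan" : ((NP\PP)\N)\N
    [5,6] "near" : (S\PP)\(NP\PP)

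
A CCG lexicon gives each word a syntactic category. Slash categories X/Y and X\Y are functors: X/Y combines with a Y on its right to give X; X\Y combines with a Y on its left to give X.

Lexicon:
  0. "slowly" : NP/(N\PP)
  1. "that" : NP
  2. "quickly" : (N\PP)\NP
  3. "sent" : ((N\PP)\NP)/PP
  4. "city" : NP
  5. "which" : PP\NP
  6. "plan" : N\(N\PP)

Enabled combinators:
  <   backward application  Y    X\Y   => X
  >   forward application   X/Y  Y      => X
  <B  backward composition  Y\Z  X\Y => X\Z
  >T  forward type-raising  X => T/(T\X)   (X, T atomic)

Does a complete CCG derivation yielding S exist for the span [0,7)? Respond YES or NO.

NO

NP/(N\PP) NP (N\PP)\NP ((N\PP)\NP)/PP NP PP\NP N\(N\PP)
CKY chart[0,7] = {N, N/(N\N), NP/(NP\N), PP/(PP\N), S/(S\N)}; S ∉ chart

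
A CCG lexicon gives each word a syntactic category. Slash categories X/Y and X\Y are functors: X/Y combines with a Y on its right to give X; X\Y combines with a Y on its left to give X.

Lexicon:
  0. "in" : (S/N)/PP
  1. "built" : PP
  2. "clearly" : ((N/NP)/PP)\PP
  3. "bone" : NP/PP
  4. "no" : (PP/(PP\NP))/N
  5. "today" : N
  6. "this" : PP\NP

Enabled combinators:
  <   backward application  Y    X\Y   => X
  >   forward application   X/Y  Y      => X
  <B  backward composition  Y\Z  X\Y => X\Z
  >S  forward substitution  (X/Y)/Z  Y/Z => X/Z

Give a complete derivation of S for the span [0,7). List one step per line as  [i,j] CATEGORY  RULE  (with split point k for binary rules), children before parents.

[0,7] S   >
  [0,4] S/PP   >S
    [0,1] "in" : (S/N)/PP
    [1,4] N/PP   >S
      [1,3] (N/NP)/PP   <
        [1,2] "built" : PP
        [2,3] "clearly" : ((N/NP)/PP)\PP
      [3,4] "bone" : NP/PP
  [4,7] PP   >
    [4,6] PP/(PP\NP)   >
      [4,5] "no" : (PP/(PP\NP))/N
      [5,6] "today" : N
    [6,7] "this" : PP\NP

[0,1] (S/N)/PP  lex  "in"
[1,2] PP  lex  "built"
[2,3] ((N/NP)/PP)\PP  lex  "clearly"
[1,3] (N/NP)/PP  <  k=2
[3,4] NP/PP  lex  "bone"
[1,4] N/PP  >S  k=3
[0,4] S/PP  >S  k=1
[4,5] (PP/(PP\NP))/N  lex  "no"
[5,6] N  lex  "today"
[4,6] PP/(PP\NP)  >  k=5
[6,7] PP\NP  lex  "this"
[4,7] PP  >  k=6
[0,7] S  >  k=4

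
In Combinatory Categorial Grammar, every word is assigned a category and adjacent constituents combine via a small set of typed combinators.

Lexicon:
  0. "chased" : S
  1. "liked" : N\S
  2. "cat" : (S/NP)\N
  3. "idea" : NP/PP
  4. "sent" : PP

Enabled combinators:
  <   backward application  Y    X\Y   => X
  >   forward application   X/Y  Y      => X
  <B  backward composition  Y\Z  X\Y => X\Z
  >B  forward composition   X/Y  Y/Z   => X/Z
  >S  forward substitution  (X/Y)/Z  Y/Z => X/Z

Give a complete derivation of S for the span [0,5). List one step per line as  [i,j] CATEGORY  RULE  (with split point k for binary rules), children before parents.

[0,5] S   >
  [0,3] S/NP   <
    [0,2] N   <
      [0,1] "chased" : S
      [1,2] "liked" : N\S
    [2,3] "cat" : (S/NP)\N
  [3,5] NP   >
    [3,4] "idea" : NP/PP
    [4,5] "sent" : PP

[0,1] S  lex  "chased"
[1,2] N\S  lex  "liked"
[0,2] N  <  k=1
[2,3] (S/NP)\N  lex  "cat"
[0,3] S/NP  <  k=2
[3,4] NP/PP  lex  "idea"
[4,5] PP  lex  "sent"
[3,5] NP  >  k=4
[0,5] S  >  k=3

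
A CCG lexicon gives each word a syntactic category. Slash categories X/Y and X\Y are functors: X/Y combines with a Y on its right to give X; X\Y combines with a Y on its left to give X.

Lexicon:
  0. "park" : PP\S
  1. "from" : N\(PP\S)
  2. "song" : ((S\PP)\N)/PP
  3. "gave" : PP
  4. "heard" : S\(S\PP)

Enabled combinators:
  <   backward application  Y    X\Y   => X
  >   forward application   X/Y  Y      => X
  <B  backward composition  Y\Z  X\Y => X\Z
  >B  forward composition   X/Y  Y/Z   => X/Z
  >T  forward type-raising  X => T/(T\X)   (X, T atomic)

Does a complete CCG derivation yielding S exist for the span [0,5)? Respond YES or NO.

[0,5] S   <
  [0,4] S\PP   <
    [0,2] N   <
      [0,1] "park" : PP\S
      [1,2] "from" : N\(PP\S)
    [2,4] (S\PP)\N   >
      [2,3] "song" : ((S\PP)\N)/PP
      [3,4] "gave" : PP
  [4,5] "heard" : S\(S\PP)

YES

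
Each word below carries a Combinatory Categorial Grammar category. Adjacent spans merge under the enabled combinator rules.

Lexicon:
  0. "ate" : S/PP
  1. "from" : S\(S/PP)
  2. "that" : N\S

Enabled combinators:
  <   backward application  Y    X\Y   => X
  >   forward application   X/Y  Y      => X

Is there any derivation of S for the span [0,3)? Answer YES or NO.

NO

S/PP S\(S/PP) N\S
CKY chart[0,3] = {N}; S ∉ chart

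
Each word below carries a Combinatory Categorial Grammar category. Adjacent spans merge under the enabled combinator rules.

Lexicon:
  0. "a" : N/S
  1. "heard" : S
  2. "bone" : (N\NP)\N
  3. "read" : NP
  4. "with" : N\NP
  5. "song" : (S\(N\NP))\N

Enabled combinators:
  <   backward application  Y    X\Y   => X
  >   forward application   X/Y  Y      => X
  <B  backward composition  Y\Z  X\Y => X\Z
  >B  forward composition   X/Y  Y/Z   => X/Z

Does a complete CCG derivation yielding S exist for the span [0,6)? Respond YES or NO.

YES

[0,6] S   <
  [0,3] N\NP   <
    [0,2] N   >
      [0,1] "a" : N/S
      [1,2] "heard" : S
    [2,3] "bone" : (N\NP)\N
  [3,6] S\(N\NP)   <
    [3,5] N   <
      [3,4] "read" : NP
      [4,5] "with" : N\NP
    [5,6] "song" : (S\(N\NP))\N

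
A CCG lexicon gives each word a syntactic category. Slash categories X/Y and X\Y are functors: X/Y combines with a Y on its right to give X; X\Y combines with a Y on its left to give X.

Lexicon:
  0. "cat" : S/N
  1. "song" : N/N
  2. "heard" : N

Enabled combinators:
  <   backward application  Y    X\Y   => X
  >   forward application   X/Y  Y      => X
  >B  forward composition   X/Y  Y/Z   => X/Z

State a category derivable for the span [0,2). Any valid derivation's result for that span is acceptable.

S/N

[0,3] S   >
  [0,2] S/N   >B
    [0,1] "cat" : S/N
    [1,2] "song" : N/N
  [2,3] "heard" : N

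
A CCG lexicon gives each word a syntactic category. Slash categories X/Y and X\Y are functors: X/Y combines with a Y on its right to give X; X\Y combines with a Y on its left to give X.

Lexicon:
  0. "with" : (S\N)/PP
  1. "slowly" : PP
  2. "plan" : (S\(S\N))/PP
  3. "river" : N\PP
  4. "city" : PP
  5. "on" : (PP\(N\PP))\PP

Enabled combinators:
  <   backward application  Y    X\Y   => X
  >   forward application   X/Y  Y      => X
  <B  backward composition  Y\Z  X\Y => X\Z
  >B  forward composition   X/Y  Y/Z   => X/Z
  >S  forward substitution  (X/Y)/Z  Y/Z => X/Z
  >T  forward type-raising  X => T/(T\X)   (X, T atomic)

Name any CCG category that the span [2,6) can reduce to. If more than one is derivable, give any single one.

[0,6] S   <
  [0,2] S\N   >
    [0,1] "with" : (S\N)/PP
    [1,2] "slowly" : PP
  [2,6] S\(S\N)   >
    [2,3] "plan" : (S\(S\N))/PP
    [3,6] PP   <
      [3,4] "river" : N\PP
      [4,6] PP\(N\PP)   <
        [4,5] "city" : PP
        [5,6] "on" : (PP\(N\PP))\PP

S\(S\N)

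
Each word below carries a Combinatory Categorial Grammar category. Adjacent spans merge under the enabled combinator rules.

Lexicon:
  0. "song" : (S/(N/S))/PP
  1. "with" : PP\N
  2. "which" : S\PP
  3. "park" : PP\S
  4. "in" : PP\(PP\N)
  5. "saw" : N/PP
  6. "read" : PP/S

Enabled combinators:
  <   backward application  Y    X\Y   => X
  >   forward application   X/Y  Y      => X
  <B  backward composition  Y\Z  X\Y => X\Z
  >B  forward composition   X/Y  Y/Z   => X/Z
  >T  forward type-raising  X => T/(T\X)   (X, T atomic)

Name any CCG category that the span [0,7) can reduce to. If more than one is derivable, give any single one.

[0,7] S   >
  [0,5] S/(N/S)   >
    [0,1] "song" : (S/(N/S))/PP
    [1,5] PP   <
      [1,4] PP\N   <B
        [1,3] S\N   <B
          [1,2] "with" : PP\N
          [2,3] "which" : S\PP
        [3,4] "park" : PP\S
      [4,5] "in" : PP\(PP\N)
  [5,7] N/S   >B
    [5,6] "saw" : N/PP
    [6,7] "read" : PP/S

S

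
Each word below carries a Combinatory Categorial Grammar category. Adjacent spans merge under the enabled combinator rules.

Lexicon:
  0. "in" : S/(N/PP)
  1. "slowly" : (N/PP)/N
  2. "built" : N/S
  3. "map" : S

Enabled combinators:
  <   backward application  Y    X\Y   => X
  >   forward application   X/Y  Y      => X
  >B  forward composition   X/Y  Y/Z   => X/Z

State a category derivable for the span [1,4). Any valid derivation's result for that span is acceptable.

N/PP

[0,4] S   >
  [0,1] "in" : S/(N/PP)
  [1,4] N/PP   >
    [1,2] "slowly" : (N/PP)/N
    [2,4] N   >
      [2,3] "built" : N/S
      [3,4] "map" : S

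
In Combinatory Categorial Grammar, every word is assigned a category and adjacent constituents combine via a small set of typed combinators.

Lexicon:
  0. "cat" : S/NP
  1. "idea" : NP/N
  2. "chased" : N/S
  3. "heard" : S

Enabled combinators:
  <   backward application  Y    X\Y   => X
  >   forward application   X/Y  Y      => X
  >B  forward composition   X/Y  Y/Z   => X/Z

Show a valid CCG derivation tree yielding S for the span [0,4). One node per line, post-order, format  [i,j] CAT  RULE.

[0,1] S/NP  lex  "cat"
[1,2] NP/N  lex  "idea"
[0,2] S/N  >B  k=1
[2,3] N/S  lex  "chased"
[3,4] S  lex  "heard"
[2,4] N  >  k=3
[0,4] S  >  k=2

[0,4] S   >
  [0,2] S/N   >B
    [0,1] "cat" : S/NP
    [1,2] "idea" : NP/N
  [2,4] N   >
    [2,3] "chased" : N/S
    [3,4] "heard" : S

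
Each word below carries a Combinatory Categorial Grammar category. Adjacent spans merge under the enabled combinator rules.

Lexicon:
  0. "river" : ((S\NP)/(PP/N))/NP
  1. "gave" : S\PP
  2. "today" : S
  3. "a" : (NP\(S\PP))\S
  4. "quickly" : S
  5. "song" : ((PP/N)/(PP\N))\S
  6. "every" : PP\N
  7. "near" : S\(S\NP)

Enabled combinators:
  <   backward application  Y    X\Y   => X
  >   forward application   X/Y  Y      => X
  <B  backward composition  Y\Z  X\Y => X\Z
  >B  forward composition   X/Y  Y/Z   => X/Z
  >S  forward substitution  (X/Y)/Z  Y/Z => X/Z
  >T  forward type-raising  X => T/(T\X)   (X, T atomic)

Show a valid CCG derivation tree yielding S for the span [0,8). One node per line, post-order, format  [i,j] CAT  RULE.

[0,8] S   <
  [0,7] S\NP   >
    [0,4] (S\NP)/(PP/N)   >
      [0,1] "river" : ((S\NP)/(PP/N))/NP
      [1,4] NP   <
        [1,2] "gave" : S\PP
        [2,4] NP\(S\PP)   <
          [2,3] "today" : S
          [3,4] "a" : (NP\(S\PP))\S
    [4,7] PP/N   >
      [4,6] (PP/N)/(PP\N)   <
        [4,5] "quickly" : S
        [5,6] "song" : ((PP/N)/(PP\N))\S
      [6,7] "every" : PP\N
  [7,8] "near" : S\(S\NP)

[0,1] ((S\NP)/(PP/N))/NP  lex  "river"
[1,2] S\PP  lex  "gave"
[2,3] S  lex  "today"
[3,4] (NP\(S\PP))\S  lex  "a"
[2,4] NP\(S\PP)  <  k=3
[1,4] NP  <  k=2
[0,4] (S\NP)/(PP/N)  >  k=1
[4,5] S  lex  "quickly"
[5,6] ((PP/N)/(PP\N))\S  lex  "song"
[4,6] (PP/N)/(PP\N)  <  k=5
[6,7] PP\N  lex  "every"
[4,7] PP/N  >  k=6
[0,7] S\NP  >  k=4
[7,8] S\(S\NP)  lex  "near"
[0,8] S  <  k=7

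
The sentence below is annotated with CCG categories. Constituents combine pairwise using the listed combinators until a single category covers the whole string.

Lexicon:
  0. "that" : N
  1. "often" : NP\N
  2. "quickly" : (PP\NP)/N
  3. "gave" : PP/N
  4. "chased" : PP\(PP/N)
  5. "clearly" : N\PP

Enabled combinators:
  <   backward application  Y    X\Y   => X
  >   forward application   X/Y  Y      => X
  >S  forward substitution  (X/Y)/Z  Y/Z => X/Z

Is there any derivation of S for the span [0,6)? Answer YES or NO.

N NP\N (PP\NP)/N PP/N PP\(PP/N) N\PP
CKY chart[0,6] = {PP}; S ∉ chart

NO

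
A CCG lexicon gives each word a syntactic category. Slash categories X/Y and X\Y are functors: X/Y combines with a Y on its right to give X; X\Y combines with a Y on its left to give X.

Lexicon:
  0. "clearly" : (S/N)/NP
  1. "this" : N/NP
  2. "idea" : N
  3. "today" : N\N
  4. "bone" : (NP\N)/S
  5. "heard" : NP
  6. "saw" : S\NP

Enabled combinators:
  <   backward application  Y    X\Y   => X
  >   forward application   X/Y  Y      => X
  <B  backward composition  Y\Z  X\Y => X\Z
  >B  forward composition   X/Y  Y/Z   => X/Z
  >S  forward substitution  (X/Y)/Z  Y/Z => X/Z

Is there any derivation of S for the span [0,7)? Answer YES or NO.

[0,7] S   >
  [0,2] S/NP   >S
    [0,1] "clearly" : (S/N)/NP
    [1,2] "this" : N/NP
  [2,7] NP   <
    [2,3] "idea" : N
    [3,7] NP\N   <B
      [3,4] "today" : N\N
      [4,7] NP\N   >
        [4,5] "bone" : (NP\N)/S
        [5,7] S   <
          [5,6] "heard" : NP
          [6,7] "saw" : S\NP

YES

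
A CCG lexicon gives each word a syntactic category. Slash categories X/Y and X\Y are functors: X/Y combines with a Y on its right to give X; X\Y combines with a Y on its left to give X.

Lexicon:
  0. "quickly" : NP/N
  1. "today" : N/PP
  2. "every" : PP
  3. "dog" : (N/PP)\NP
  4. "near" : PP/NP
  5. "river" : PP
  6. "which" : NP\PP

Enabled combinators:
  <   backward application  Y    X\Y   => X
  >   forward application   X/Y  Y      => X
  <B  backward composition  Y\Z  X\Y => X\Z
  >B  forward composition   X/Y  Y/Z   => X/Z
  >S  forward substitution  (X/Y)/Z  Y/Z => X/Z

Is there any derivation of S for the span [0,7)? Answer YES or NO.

NO

NP/N N/PP PP (N/PP)\NP PP/NP PP NP\PP
CKY chart[0,7] = {N}; S ∉ chart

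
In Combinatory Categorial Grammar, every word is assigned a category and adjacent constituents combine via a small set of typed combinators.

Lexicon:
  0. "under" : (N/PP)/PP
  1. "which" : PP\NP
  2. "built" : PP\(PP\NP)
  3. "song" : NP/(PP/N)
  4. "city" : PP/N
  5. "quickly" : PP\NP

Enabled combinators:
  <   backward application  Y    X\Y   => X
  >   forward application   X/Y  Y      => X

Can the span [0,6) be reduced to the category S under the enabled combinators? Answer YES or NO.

NO

(N/PP)/PP PP\NP PP\(PP\NP) NP/(PP/N) PP/N PP\NP
CKY chart[0,6] = {N}; S ∉ chart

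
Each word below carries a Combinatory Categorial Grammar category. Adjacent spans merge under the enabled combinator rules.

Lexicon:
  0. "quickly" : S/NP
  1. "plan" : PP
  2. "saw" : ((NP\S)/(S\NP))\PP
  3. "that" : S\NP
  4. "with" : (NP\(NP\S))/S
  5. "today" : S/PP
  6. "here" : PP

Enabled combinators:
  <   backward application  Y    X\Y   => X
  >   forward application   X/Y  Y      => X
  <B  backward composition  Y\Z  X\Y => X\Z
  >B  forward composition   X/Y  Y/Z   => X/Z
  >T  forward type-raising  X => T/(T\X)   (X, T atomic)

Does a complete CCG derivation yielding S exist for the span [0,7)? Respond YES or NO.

[0,7] S   >
  [0,1] "quickly" : S/NP
  [1,7] NP   <
    [1,4] NP\S   >
      [1,3] (NP\S)/(S\NP)   <
        [1,2] "plan" : PP
        [2,3] "saw" : ((NP\S)/(S\NP))\PP
      [3,4] "that" : S\NP
    [4,7] NP\(NP\S)   >
      [4,5] "with" : (NP\(NP\S))/S
      [5,7] S   >
        [5,6] "today" : S/PP
        [6,7] "here" : PP

YES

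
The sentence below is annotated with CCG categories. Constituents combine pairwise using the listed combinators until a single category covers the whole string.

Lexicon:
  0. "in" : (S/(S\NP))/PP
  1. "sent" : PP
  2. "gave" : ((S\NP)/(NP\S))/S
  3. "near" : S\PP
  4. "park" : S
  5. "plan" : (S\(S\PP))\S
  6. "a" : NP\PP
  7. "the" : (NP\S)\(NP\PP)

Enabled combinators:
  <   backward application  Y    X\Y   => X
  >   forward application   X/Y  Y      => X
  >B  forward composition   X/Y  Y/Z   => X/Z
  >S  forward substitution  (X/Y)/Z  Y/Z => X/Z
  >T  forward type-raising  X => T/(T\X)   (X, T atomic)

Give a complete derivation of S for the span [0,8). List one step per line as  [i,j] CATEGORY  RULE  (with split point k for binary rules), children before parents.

[0,1] (S/(S\NP))/PP  lex  "in"
[1,2] PP  lex  "sent"
[0,2] S/(S\NP)  >  k=1
[2,3] ((S\NP)/(NP\S))/S  lex  "gave"
[3,4] S\PP  lex  "near"
[4,5] S  lex  "park"
[5,6] (S\(S\PP))\S  lex  "plan"
[4,6] S\(S\PP)  <  k=5
[3,6] S  <  k=4
[2,6] (S\NP)/(NP\S)  >  k=3
[6,7] NP\PP  lex  "a"
[7,8] (NP\S)\(NP\PP)  lex  "the"
[6,8] NP\S  <  k=7
[2,8] S\NP  >  k=6
[0,8] S  >  k=2

[0,8] S   >
  [0,2] S/(S\NP)   >
    [0,1] "in" : (S/(S\NP))/PP
    [1,2] "sent" : PP
  [2,8] S\NP   >
    [2,6] (S\NP)/(NP\S)   >
      [2,3] "gave" : ((S\NP)/(NP\S))/S
      [3,6] S   <
        [3,4] "near" : S\PP
        [4,6] S\(S\PP)   <
          [4,5] "park" : S
          [5,6] "plan" : (S\(S\PP))\S
    [6,8] NP\S   <
      [6,7] "a" : NP\PP
      [7,8] "the" : (NP\S)\(NP\PP)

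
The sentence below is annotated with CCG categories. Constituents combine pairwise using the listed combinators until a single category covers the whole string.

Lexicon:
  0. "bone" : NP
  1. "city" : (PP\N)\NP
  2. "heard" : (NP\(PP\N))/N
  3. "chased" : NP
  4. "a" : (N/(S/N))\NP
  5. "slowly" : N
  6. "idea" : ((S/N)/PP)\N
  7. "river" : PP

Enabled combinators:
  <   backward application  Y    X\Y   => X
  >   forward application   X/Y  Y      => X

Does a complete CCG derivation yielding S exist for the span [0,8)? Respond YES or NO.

NP (PP\N)\NP (NP\(PP\N))/N NP (N/(S/N))\NP N ((S/N)/PP)\N PP
CKY chart[0,8] = {NP}; S ∉ chart

NO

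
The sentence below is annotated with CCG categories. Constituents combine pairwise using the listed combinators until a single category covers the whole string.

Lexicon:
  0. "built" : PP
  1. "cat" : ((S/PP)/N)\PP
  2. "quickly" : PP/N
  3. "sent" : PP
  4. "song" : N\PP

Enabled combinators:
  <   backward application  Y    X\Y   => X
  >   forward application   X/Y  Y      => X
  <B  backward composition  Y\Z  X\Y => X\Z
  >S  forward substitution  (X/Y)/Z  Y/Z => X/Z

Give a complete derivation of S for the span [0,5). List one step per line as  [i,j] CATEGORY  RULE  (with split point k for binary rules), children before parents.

[0,5] S   >
  [0,3] S/N   >S
    [0,2] (S/PP)/N   <
      [0,1] "built" : PP
      [1,2] "cat" : ((S/PP)/N)\PP
    [2,3] "quickly" : PP/N
  [3,5] N   <
    [3,4] "sent" : PP
    [4,5] "song" : N\PP

[0,1] PP  lex  "built"
[1,2] ((S/PP)/N)\PP  lex  "cat"
[0,2] (S/PP)/N  <  k=1
[2,3] PP/N  lex  "quickly"
[0,3] S/N  >S  k=2
[3,4] PP  lex  "sent"
[4,5] N\PP  lex  "song"
[3,5] N  <  k=4
[0,5] S  >  k=3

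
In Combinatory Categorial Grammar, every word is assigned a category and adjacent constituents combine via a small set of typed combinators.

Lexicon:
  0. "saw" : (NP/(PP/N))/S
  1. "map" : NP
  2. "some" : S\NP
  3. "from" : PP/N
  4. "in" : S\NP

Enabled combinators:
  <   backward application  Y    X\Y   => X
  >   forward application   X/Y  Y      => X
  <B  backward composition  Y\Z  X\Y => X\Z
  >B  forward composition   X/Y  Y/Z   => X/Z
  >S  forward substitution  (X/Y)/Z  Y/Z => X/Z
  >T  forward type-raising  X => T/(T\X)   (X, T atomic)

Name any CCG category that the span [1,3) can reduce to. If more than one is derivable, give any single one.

S

[0,5] S   <
  [0,4] NP   >
    [0,3] NP/(PP/N)   >
      [0,1] "saw" : (NP/(PP/N))/S
      [1,3] S   >
        [1,2] S/(S\NP)   >T
          [1,2] "map" : NP
        [2,3] "some" : S\NP
    [3,4] "from" : PP/N
  [4,5] "in" : S\NP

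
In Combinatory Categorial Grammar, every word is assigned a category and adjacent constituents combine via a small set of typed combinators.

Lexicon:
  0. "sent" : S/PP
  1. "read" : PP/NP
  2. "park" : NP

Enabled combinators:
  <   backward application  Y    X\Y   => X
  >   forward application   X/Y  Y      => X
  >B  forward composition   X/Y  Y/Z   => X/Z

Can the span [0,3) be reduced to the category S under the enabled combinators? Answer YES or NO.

YES

[0,3] S   >
  [0,1] "sent" : S/PP
  [1,3] PP   >
    [1,2] "read" : PP/NP
    [2,3] "park" : NP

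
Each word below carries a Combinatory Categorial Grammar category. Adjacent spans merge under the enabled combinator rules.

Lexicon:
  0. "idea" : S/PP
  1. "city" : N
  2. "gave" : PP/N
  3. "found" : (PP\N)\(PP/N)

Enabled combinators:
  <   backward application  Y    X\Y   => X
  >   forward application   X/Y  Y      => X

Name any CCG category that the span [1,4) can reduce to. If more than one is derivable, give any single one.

PP

[0,4] S   >
  [0,1] "idea" : S/PP
  [1,4] PP   <
    [1,2] "city" : N
    [2,4] PP\N   <
      [2,3] "gave" : PP/N
      [3,4] "found" : (PP\N)\(PP/N)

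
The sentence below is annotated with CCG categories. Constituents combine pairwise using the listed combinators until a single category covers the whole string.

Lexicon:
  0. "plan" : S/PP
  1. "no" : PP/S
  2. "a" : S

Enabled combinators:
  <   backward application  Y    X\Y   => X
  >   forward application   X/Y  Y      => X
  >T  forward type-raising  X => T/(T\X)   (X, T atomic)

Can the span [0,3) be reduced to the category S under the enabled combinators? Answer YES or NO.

[0,3] S   >
  [0,1] "plan" : S/PP
  [1,3] PP   >
    [1,2] "no" : PP/S
    [2,3] "a" : S

YES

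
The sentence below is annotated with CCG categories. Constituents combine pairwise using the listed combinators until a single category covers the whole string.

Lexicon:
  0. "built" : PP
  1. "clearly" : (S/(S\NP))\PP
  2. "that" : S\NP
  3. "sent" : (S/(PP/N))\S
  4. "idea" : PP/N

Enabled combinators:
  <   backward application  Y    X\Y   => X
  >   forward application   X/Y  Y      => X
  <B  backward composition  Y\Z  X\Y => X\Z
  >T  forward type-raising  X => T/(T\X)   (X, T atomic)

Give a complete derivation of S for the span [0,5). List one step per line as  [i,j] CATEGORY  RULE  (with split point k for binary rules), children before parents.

[0,5] S   >
  [0,4] S/(PP/N)   <
    [0,3] S   >
      [0,2] S/(S\NP)   <
        [0,1] "built" : PP
        [1,2] "clearly" : (S/(S\NP))\PP
      [2,3] "that" : S\NP
    [3,4] "sent" : (S/(PP/N))\S
  [4,5] "idea" : PP/N

[0,1] PP  lex  "built"
[1,2] (S/(S\NP))\PP  lex  "clearly"
[0,2] S/(S\NP)  <  k=1
[2,3] S\NP  lex  "that"
[0,3] S  >  k=2
[3,4] (S/(PP/N))\S  lex  "sent"
[0,4] S/(PP/N)  <  k=3
[4,5] PP/N  lex  "idea"
[0,5] S  >  k=4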